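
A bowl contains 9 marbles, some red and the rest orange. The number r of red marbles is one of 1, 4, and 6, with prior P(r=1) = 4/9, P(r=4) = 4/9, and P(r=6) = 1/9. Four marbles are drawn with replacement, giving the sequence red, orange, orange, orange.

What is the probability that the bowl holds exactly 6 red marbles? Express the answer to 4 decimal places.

Under each hypothesis, the probability of the observed sequence is: P(data | r = 1) = (1/9)(8/9)(8/9)(8/9) = 0.078037; P(data | r = 4) = (4/9)(5/9)(5/9)(5/9) = 0.076208; P(data | r = 6) = (6/9)(3/9)(3/9)(3/9) = 0.024691.
Weighting by the prior gives 4/9 · 0.078037 = 0.034683, 4/9 · 0.076208 = 0.03387, 1/9 · 0.024691 = 0.0027435; summing to 0.071297.
So P(r = 6 | data) = (0.0027435) / (0.071297) = 0.03848.

0.0385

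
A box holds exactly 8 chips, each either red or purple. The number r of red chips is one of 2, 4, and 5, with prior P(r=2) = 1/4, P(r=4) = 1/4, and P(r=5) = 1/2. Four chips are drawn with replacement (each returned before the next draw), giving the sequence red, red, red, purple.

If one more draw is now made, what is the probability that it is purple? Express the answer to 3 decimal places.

For each hypothesis, P(data | H) works out to: P(data | r = 2) = (2/8)(2/8)(2/8)(6/8) = 0.011719; P(data | r = 4) = (4/8)(4/8)(4/8)(4/8) = 0.0625; P(data | r = 5) = (5/8)(5/8)(5/8)(3/8) = 0.091553.
Weighting by the prior gives 1/4 · 0.011719 = 0.0029297, 1/4 · 0.0625 = 0.015625, 1/2 · 0.091553 = 0.045776; summing to 0.064331.
Dividing through by the total gives posterior P(r = 2 | data) = 0.045541, P(r = 4 | data) = 0.24288, P(r = 5 | data) = 0.71157.
Averaging over the posterior, P(purple next | data) = (3/4)(0.045541) + (1/2)(0.24288) + (3/8)(0.71157) = 0.42244.

0.422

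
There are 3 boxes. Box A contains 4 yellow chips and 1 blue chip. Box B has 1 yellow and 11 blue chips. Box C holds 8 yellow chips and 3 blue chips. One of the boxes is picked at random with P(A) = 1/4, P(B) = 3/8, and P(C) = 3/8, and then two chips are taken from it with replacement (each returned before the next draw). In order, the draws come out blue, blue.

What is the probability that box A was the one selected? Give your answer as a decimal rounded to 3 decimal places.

The likelihood of the observed sequence under each hypothesis: P(data | box A) = (1/5)(1/5) = 0.04; P(data | box B) = (11/12)(11/12) = 0.84028; P(data | box C) = (3/11)(3/11) = 0.07438.
Weighting by the prior gives 1/4 · 0.04 = 0.01, 3/8 · 0.84028 = 0.3151, 3/8 · 0.07438 = 0.027893; these sum to 0.353.
Hence P(box A | data) = (0.01) / (0.353) = 0.028329.

0.028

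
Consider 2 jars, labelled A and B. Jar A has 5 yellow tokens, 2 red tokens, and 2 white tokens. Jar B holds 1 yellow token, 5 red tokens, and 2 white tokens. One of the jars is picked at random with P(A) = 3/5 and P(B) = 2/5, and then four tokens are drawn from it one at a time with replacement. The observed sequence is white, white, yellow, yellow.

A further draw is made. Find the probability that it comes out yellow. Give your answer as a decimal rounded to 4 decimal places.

0.5379

Compute the likelihood of the observed sequence for each case: P(data | jar A) = (2/9)(2/9)(5/9)(5/9) = 0.015242; P(data | jar B) = (2/8)(2/8)(1/8)(1/8) = 0.00097656.
The prior-weighted likelihoods are 3/5 · 0.015242 = 0.0091449, 2/5 · 0.00097656 = 0.00039063; summing to 0.0095356.
Dividing through by the total gives posterior P(jar A | data) = 0.95903, P(jar B | data) = 0.040965.
Averaging over the posterior, P(yellow next | data) = (5/9)(0.95903) + (1/8)(0.040965) = 0.53792.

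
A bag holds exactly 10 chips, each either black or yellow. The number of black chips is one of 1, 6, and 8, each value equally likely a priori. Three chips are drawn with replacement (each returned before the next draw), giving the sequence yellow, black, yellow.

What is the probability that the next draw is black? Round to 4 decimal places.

The likelihood of the observed sequence under each hypothesis: P(data | r = 1) = (9/10)(1/10)(9/10) = 0.081; P(data | r = 6) = (4/10)(6/10)(4/10) = 0.096; P(data | r = 8) = (2/10)(8/10)(2/10) = 0.032.
Multiplying each by its prior: 1/3 · 0.081 = 0.027, 1/3 · 0.096 = 0.032, 1/3 · 0.032 = 0.010667; with total 0.069667.
Dividing through by the total gives posterior P(r = 1 | data) = 0.38756, P(r = 6 | data) = 0.45933, P(r = 8 | data) = 0.15311.
So P(black next | data) = Σ P(black next | H) P(H | data) = (1/10)(0.38756) + (3/5)(0.45933) + (4/5)(0.15311) = 0.43684.

0.4368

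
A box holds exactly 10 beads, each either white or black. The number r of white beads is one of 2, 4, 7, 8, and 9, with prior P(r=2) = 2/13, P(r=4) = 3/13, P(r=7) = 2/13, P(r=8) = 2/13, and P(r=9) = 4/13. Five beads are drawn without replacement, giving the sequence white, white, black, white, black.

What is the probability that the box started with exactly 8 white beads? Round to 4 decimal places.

Under each hypothesis, the probability of the observed sequence is: P(data | r = 2) = (2/10)(1/9)(8/8)(0/7) = 0; P(data | r = 4) = (4/10)(3/9)(6/8)(2/7)(5/6) = 0.02381; P(data | r = 7) = (7/10)(6/9)(3/8)(5/7)(2/6) = 0.041667; P(data | r = 8) = (8/10)(7/9)(2/8)(6/7)(1/6) = 0.022222; P(data | r = 9) = (9/10)(8/9)(1/8)(7/7)(0/6) = 0.
The prior-weighted likelihoods are 2/13 · 0 = 0, 3/13 · 0.02381 = 0.0054945, 2/13 · 0.041667 = 0.0064103, 2/13 · 0.022222 = 0.0034188, 4/13 · 0 = 0; these sum to 0.015324.
So P(r = 8 | data) = (0.0034188) / (0.015324) = 0.22311.

0.2231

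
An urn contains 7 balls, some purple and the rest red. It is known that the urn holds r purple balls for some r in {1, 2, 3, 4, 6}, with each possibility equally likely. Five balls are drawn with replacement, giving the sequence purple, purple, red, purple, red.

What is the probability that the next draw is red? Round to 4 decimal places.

0.4783

The likelihood of the observed sequence under each hypothesis: P(data | r = 1) = (1/7)(1/7)(6/7)(1/7)(6/7) = 0.002142; P(data | r = 2) = (2/7)(2/7)(5/7)(2/7)(5/7) = 0.0119; P(data | r = 3) = (3/7)(3/7)(4/7)(3/7)(4/7) = 0.025704; P(data | r = 4) = (4/7)(4/7)(3/7)(4/7)(3/7) = 0.034271; P(data | r = 6) = (6/7)(6/7)(1/7)(6/7)(1/7) = 0.012852.
The prior-weighted likelihoods are 1/5 · 0.002142 = 0.00042839, 1/5 · 0.0119 = 0.00238, 1/5 · 0.025704 = 0.0051407, 1/5 · 0.034271 = 0.0068543, 1/5 · 0.012852 = 0.0025704; summing to 0.017374.
Dividing through by the total gives posterior P(r = 1 | data) = 0.024658, P(r = 2 | data) = 0.13699, P(r = 3 | data) = 0.29589, P(r = 4 | data) = 0.39452, P(r = 6 | data) = 0.14795.
Averaging over the posterior, P(red next | data) = (6/7)(0.024658) + (5/7)(0.13699) + (4/7)(0.29589) + (3/7)(0.39452) + (1/7)(0.14795) = 0.47828.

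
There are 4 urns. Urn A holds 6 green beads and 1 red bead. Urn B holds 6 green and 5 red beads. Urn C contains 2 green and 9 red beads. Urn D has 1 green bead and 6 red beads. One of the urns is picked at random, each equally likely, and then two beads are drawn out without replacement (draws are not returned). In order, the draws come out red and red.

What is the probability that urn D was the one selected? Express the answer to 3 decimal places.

0.461

Compute the likelihood of the observed sequence for each case: P(data | urn A) = (1/7)(0/6) = 0; P(data | urn B) = (5/11)(4/10) = 0.18182; P(data | urn C) = (9/11)(8/10) = 0.65455; P(data | urn D) = (6/7)(5/6) = 0.71429.
Multiplying each by its prior: 1/4 · 0 = 0, 1/4 · 0.18182 = 0.045455, 1/4 · 0.65455 = 0.16364, 1/4 · 0.71429 = 0.17857; with total 0.38766.
By Bayes' rule, P(urn D | data) = (0.17857) / (0.38766) = 0.46064.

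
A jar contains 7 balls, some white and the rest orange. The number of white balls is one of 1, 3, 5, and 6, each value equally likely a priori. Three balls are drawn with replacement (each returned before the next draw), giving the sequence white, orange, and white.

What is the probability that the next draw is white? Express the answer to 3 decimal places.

The likelihood of the observed sequence under each hypothesis: P(data | r = 1) = (1/7)(6/7)(1/7) = 6/343; P(data | r = 3) = (3/7)(4/7)(3/7) = 36/343; P(data | r = 5) = (5/7)(2/7)(5/7) = 50/343; P(data | r = 6) = (6/7)(1/7)(6/7) = 36/343.
Weighting by the prior gives 1/4 · 6/343 = 3/686, 1/4 · 36/343 = 9/343, 1/4 · 50/343 = 25/686, 1/4 · 36/343 = 9/343; these sum to 32/343.
Normalising, the posterior is P(r = 1 | data) = 3/64, P(r = 3 | data) = 9/32, P(r = 5 | data) = 25/64, P(r = 6 | data) = 9/32.
So P(white next | data) = Σ P(white next | H) P(H | data) = (1/7)(3/64) + (3/7)(9/32) + (5/7)(25/64) + (6/7)(9/32) = 145/224.

0.647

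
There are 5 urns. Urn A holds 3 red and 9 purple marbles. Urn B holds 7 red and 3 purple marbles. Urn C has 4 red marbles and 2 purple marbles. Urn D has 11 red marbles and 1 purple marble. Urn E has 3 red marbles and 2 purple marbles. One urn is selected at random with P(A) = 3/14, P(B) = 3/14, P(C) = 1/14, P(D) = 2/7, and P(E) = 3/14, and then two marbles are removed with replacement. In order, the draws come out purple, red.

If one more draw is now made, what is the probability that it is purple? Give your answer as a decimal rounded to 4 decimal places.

0.4091

For each hypothesis, P(data | H) works out to: P(data | urn A) = (9/12)(3/12) = 0.1875; P(data | urn B) = (3/10)(7/10) = 0.21; P(data | urn C) = (2/6)(4/6) = 0.22222; P(data | urn D) = (1/12)(11/12) = 0.076389; P(data | urn E) = (2/5)(3/5) = 0.24.
The prior-weighted likelihoods are 3/14 · 0.1875 = 0.040179, 3/14 · 0.21 = 0.045, 1/14 · 0.22222 = 0.015873, 2/7 · 0.076389 = 0.021825, 3/14 · 0.24 = 0.051429; summing to 0.17431.
Dividing through by the total gives posterior P(urn A | data) = 0.23051, P(urn B | data) = 0.25817, P(urn C | data) = 0.091064, P(urn D | data) = 0.12521, P(urn E | data) = 0.29505.
The predictive probability is P(purple next | data) = (3/4)(0.23051) + (3/10)(0.25817) + (1/3)(0.091064) + (1/12)(0.12521) + (2/5)(0.29505) = 0.40914.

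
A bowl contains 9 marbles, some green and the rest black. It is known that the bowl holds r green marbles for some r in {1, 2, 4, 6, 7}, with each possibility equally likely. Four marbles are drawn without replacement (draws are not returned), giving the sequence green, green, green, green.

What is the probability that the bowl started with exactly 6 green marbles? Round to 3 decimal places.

0.294

For each hypothesis, P(data | H) works out to: P(data | r = 1) = (1/9)(0/8) = 0; P(data | r = 2) = (2/9)(1/8)(0/7) = 0; P(data | r = 4) = (4/9)(3/8)(2/7)(1/6) = 1/126; P(data | r = 6) = (6/9)(5/8)(4/7)(3/6) = 5/42; P(data | r = 7) = (7/9)(6/8)(5/7)(4/6) = 5/18.
Multiplying each by its prior: 1/5 · 0 = 0, 1/5 · 0 = 0, 1/5 · 1/126 = 1/630, 1/5 · 5/42 = 1/42, 1/5 · 5/18 = 1/18; these sum to 17/210.
So P(r = 6 | data) = (1/42) / (17/210) = 5/17.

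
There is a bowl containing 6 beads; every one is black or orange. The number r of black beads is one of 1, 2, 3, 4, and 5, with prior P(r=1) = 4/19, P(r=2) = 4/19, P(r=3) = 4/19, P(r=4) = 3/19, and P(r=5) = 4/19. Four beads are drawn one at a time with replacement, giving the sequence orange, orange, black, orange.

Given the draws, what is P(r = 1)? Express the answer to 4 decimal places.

0.3444

The likelihood of the observed sequence under each hypothesis: P(data | r = 1) = (5/6)(5/6)(1/6)(5/6) = 0.096451; P(data | r = 2) = (4/6)(4/6)(2/6)(4/6) = 0.098765; P(data | r = 3) = (3/6)(3/6)(3/6)(3/6) = 0.0625; P(data | r = 4) = (2/6)(2/6)(4/6)(2/6) = 0.024691; P(data | r = 5) = (1/6)(1/6)(5/6)(1/6) = 0.003858.
Multiplying each by its prior: 4/19 · 0.096451 = 0.020305, 4/19 · 0.098765 = 0.020793, 4/19 · 0.0625 = 0.013158, 3/19 · 0.024691 = 0.0038986, 4/19 · 0.003858 = 0.00081222; with total 0.058967.
Hence P(r = 1 | data) = (0.020305) / (0.058967) = 0.34435.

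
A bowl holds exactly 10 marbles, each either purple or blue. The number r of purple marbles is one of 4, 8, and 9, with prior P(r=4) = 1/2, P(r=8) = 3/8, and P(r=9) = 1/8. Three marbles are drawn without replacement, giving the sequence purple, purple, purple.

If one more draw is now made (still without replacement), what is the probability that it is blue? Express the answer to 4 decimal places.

The likelihood of the observed sequence under each hypothesis: P(data | r = 4) = (4/10)(3/9)(2/8) = 1/30; P(data | r = 8) = (8/10)(7/9)(6/8) = 7/15; P(data | r = 9) = (9/10)(8/9)(7/8) = 7/10.
The prior-weighted likelihoods are 1/2 · 1/30 = 1/60, 3/8 · 7/15 = 7/40, 1/8 · 7/10 = 7/80; these sum to 67/240.
Normalising, the posterior is P(r = 4 | data) = 4/67, P(r = 8 | data) = 42/67, P(r = 9 | data) = 21/67.
The predictive probability is P(blue next | data) = (6/7)(4/67) + (2/7)(42/67) + (1/7)(21/67) = 129/469.

0.2751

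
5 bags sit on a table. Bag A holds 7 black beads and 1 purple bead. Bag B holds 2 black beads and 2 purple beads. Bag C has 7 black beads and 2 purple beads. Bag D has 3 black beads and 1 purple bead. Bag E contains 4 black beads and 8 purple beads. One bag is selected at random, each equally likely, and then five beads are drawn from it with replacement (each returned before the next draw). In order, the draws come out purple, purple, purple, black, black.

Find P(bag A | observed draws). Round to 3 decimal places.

0.018

The likelihood of the observed sequence under each hypothesis: P(data | bag A) = (1/8)(1/8)(1/8)(7/8)(7/8) = 0.0014954; P(data | bag B) = (2/4)(2/4)(2/4)(2/4)(2/4) = 0.03125; P(data | bag C) = (2/9)(2/9)(2/9)(7/9)(7/9) = 0.0066386; P(data | bag D) = (1/4)(1/4)(1/4)(3/4)(3/4) = 0.0087891; P(data | bag E) = (8/12)(8/12)(8/12)(4/12)(4/12) = 0.032922.
Weighting by the prior gives 1/5 · 0.0014954 = 0.00029907, 1/5 · 0.03125 = 0.00625, 1/5 · 0.0066386 = 0.0013277, 1/5 · 0.0087891 = 0.0017578, 1/5 · 0.032922 = 0.0065844; summing to 0.016219.
So P(bag A | data) = (0.00029907) / (0.016219) = 0.01844.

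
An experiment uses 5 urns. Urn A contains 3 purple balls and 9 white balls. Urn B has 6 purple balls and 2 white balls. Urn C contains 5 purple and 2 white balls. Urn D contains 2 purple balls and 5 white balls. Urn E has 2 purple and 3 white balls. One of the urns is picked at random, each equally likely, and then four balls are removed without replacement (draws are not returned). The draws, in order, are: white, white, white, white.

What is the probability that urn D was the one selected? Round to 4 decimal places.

The likelihood of the observed sequence under each hypothesis: P(data | urn A) = (9/12)(8/11)(7/10)(6/9) = 0.25455; P(data | urn B) = (2/8)(1/7)(0/6) = 0; P(data | urn C) = (2/7)(1/6)(0/5) = 0; P(data | urn D) = (5/7)(4/6)(3/5)(2/4) = 0.14286; P(data | urn E) = (3/5)(2/4)(1/3)(0/2) = 0.
Multiplying each by its prior: 1/5 · 0.25455 = 0.050909, 1/5 · 0 = 0, 1/5 · 0 = 0, 1/5 · 0.14286 = 0.028571, 1/5 · 0 = 0; these sum to 0.079481.
Therefore the posterior P(urn D | data) = (0.028571) / (0.079481) = 0.35948.

0.3595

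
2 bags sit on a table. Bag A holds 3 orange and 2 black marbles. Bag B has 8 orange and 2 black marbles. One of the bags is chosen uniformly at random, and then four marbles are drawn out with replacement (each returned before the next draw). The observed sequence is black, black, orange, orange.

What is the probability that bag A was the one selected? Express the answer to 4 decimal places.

0.6923

For each hypothesis, P(data | H) works out to: P(data | bag A) = (2/5)(2/5)(3/5)(3/5) = 36/625; P(data | bag B) = (2/10)(2/10)(8/10)(8/10) = 16/625.
Multiplying each by its prior: 1/2 · 36/625 = 18/625, 1/2 · 16/625 = 8/625; these sum to 26/625.
So P(bag A | data) = (18/625) / (26/625) = 9/13.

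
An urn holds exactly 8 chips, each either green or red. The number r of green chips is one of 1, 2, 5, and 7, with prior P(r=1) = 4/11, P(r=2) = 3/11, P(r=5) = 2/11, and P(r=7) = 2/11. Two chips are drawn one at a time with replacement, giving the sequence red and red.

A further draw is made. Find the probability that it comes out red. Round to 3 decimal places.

0.801

For each hypothesis, P(data | H) works out to: P(data | r = 1) = (7/8)(7/8) = 49/64; P(data | r = 2) = (6/8)(6/8) = 9/16; P(data | r = 5) = (3/8)(3/8) = 9/64; P(data | r = 7) = (1/8)(1/8) = 1/64.
Weighting by the prior gives 4/11 · 49/64 = 49/176, 3/11 · 9/16 = 27/176, 2/11 · 9/64 = 9/352, 2/11 · 1/64 = 1/352; summing to 81/176.
Normalising, the posterior is P(r = 1 | data) = 49/81, P(r = 2 | data) = 1/3, P(r = 5 | data) = 1/18, P(r = 7 | data) = 1/162.
The predictive probability is P(red next | data) = (7/8)(49/81) + (3/4)(1/3) + (3/8)(1/18) + (1/8)(1/162) = 173/216.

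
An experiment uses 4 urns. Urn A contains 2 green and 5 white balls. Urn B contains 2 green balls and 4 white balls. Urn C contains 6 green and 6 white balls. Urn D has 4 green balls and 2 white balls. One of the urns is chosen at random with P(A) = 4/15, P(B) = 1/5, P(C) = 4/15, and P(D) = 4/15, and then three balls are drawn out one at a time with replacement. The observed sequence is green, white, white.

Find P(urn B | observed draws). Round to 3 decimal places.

Under each hypothesis, the probability of the observed sequence is: P(data | urn A) = (2/7)(5/7)(5/7) = 0.14577; P(data | urn B) = (2/6)(4/6)(4/6) = 0.14815; P(data | urn C) = (6/12)(6/12)(6/12) = 0.125; P(data | urn D) = (4/6)(2/6)(2/6) = 0.074074.
Multiplying each by its prior: 4/15 · 0.14577 = 0.038873, 1/5 · 0.14815 = 0.02963, 4/15 · 0.125 = 0.033333, 4/15 · 0.074074 = 0.019753; with total 0.12159.
So P(urn B | data) = (0.02963) / (0.12159) = 0.24369.

0.244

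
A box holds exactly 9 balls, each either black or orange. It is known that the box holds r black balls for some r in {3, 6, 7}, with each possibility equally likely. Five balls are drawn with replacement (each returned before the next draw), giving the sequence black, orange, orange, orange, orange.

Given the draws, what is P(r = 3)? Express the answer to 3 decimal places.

For each hypothesis, P(data | H) works out to: P(data | r = 3) = (3/9)(6/9)(6/9)(6/9)(6/9) = 0.065844; P(data | r = 6) = (6/9)(3/9)(3/9)(3/9)(3/9) = 0.0082305; P(data | r = 7) = (7/9)(2/9)(2/9)(2/9)(2/9) = 0.0018967.
Multiplying each by its prior: 1/3 · 0.065844 = 0.021948, 1/3 · 0.0082305 = 0.0027435, 1/3 · 0.0018967 = 0.00063224; summing to 0.025324.
Hence P(r = 3 | data) = (0.021948) / (0.025324) = 0.8667.

0.867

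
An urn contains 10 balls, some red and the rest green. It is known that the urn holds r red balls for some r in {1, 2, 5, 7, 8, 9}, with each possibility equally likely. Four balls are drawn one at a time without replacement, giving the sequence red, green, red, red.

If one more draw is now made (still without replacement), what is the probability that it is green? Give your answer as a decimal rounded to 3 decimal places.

0.248

The likelihood of the observed sequence under each hypothesis: P(data | r = 1) = (1/10)(9/9)(0/8) = 0; P(data | r = 2) = (2/10)(8/9)(1/8)(0/7) = 0; P(data | r = 5) = (5/10)(5/9)(4/8)(3/7) = 5/84; P(data | r = 7) = (7/10)(3/9)(6/8)(5/7) = 1/8; P(data | r = 8) = (8/10)(2/9)(7/8)(6/7) = 2/15; P(data | r = 9) = (9/10)(1/9)(8/8)(7/7) = 1/10.
Weighting by the prior gives 1/6 · 0 = 0, 1/6 · 0 = 0, 1/6 · 5/84 = 5/504, 1/6 · 1/8 = 1/48, 1/6 · 2/15 = 1/45, 1/6 · 1/10 = 1/60; these sum to 39/560.
The posterior is then P(r = 1 | data) = 0, P(r = 2 | data) = 0, P(r = 5 | data) = 50/351, P(r = 7 | data) = 35/117, P(r = 8 | data) = 112/351, P(r = 9 | data) = 28/117.
The predictive probability is P(green next | data) = (2/3)(50/351) + (1/3)(35/117) + (1/6)(112/351) + (0)(28/117) = 29/117.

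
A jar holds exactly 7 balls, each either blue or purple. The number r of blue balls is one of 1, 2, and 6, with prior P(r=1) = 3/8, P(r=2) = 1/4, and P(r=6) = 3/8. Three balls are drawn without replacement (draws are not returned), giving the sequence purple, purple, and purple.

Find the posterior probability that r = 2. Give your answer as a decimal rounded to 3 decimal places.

0.250

For each hypothesis, P(data | H) works out to: P(data | r = 1) = (6/7)(5/6)(4/5) = 4/7; P(data | r = 2) = (5/7)(4/6)(3/5) = 2/7; P(data | r = 6) = (1/7)(0/6) = 0.
The prior-weighted likelihoods are 3/8 · 4/7 = 3/14, 1/4 · 2/7 = 1/14, 3/8 · 0 = 0; with total 2/7.
So P(r = 2 | data) = (1/14) / (2/7) = 1/4.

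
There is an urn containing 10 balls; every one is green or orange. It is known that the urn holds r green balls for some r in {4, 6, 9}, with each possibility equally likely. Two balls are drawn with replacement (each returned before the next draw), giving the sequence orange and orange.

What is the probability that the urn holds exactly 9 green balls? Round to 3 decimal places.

0.019

Under each hypothesis, the probability of the observed sequence is: P(data | r = 4) = (6/10)(6/10) = 9/25; P(data | r = 6) = (4/10)(4/10) = 4/25; P(data | r = 9) = (1/10)(1/10) = 1/100.
The prior-weighted likelihoods are 1/3 · 9/25 = 3/25, 1/3 · 4/25 = 4/75, 1/3 · 1/100 = 1/300; these sum to 53/300.
So P(r = 9 | data) = (1/300) / (53/300) = 1/53.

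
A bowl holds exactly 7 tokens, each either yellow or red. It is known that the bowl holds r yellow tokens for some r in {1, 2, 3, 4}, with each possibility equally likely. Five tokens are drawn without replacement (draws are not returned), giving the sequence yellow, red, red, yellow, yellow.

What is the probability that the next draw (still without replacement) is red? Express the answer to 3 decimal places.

The likelihood of the observed sequence under each hypothesis: P(data | r = 1) = (1/7)(6/6)(5/5)(0/4) = 0; P(data | r = 2) = (2/7)(5/6)(4/5)(1/4)(0/3) = 0; P(data | r = 3) = (3/7)(4/6)(3/5)(2/4)(1/3) = 1/35; P(data | r = 4) = (4/7)(3/6)(2/5)(3/4)(2/3) = 2/35.
Multiplying each by its prior: 1/4 · 0 = 0, 1/4 · 0 = 0, 1/4 · 1/35 = 1/140, 1/4 · 2/35 = 1/70; summing to 3/140.
Dividing through by the total gives posterior P(r = 1 | data) = 0, P(r = 2 | data) = 0, P(r = 3 | data) = 1/3, P(r = 4 | data) = 2/3.
The predictive probability is P(red next | data) = (1)(1/3) + (1/2)(2/3) = 2/3.

0.667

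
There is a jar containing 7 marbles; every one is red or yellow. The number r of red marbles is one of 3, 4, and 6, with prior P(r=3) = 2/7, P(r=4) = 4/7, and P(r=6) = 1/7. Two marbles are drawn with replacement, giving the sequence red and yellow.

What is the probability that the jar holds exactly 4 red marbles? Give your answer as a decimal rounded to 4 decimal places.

0.6154

For each hypothesis, P(data | H) works out to: P(data | r = 3) = (3/7)(4/7) = 12/49; P(data | r = 4) = (4/7)(3/7) = 12/49; P(data | r = 6) = (6/7)(1/7) = 6/49.
Weighting by the prior gives 2/7 · 12/49 = 24/343, 4/7 · 12/49 = 48/343, 1/7 · 6/49 = 6/343; with total 78/343.
Hence P(r = 4 | data) = (48/343) / (78/343) = 8/13.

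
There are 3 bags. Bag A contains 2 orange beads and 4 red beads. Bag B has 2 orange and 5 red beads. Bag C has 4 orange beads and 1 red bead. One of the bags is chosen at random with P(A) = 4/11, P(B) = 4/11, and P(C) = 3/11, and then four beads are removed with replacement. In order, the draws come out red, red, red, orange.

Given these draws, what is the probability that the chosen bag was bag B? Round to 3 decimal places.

Compute the likelihood of the observed sequence for each case: P(data | bag A) = (4/6)(4/6)(4/6)(2/6) = 0.098765; P(data | bag B) = (5/7)(5/7)(5/7)(2/7) = 0.10412; P(data | bag C) = (1/5)(1/5)(1/5)(4/5) = 0.0064.
Multiplying each by its prior: 4/11 · 0.098765 = 0.035915, 4/11 · 0.10412 = 0.037863, 3/11 · 0.0064 = 0.0017455; with total 0.075523.
Hence P(bag B | data) = (0.037863) / (0.075523) = 0.50134.

0.501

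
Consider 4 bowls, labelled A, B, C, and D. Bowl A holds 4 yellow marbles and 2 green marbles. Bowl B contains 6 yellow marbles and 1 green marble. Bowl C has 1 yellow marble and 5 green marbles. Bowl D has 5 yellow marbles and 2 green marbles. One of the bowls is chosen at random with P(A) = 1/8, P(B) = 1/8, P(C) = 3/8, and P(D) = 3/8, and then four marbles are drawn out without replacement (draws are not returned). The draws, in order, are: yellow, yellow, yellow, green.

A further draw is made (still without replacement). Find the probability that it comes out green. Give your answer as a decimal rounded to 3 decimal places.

0.297

For each hypothesis, P(data | H) works out to: P(data | bowl A) = (4/6)(3/5)(2/4)(2/3) = 2/15; P(data | bowl B) = (6/7)(5/6)(4/5)(1/4) = 1/7; P(data | bowl C) = (1/6)(0/5) = 0; P(data | bowl D) = (5/7)(4/6)(3/5)(2/4) = 1/7.
The prior-weighted likelihoods are 1/8 · 2/15 = 1/60, 1/8 · 1/7 = 1/56, 3/8 · 0 = 0, 3/8 · 1/7 = 3/56; with total 37/420.
Normalising, the posterior is P(bowl A | data) = 7/37, P(bowl B | data) = 15/74, P(bowl C | data) = 0, P(bowl D | data) = 45/74.
Averaging over the posterior, P(green next | data) = (1/2)(7/37) + (0)(15/74) + (1/3)(45/74) = 11/37.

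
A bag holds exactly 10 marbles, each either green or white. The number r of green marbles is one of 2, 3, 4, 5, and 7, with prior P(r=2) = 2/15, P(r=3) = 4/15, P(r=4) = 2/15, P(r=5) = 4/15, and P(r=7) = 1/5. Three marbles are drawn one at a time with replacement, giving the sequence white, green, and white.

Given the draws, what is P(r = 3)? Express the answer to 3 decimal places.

Compute the likelihood of the observed sequence for each case: P(data | r = 2) = (8/10)(2/10)(8/10) = 0.128; P(data | r = 3) = (7/10)(3/10)(7/10) = 0.147; P(data | r = 4) = (6/10)(4/10)(6/10) = 0.144; P(data | r = 5) = (5/10)(5/10)(5/10) = 0.125; P(data | r = 7) = (3/10)(7/10)(3/10) = 0.063.
The prior-weighted likelihoods are 2/15 · 0.128 = 0.017067, 4/15 · 0.147 = 0.0392, 2/15 · 0.144 = 0.0192, 4/15 · 0.125 = 0.033333, 1/5 · 0.063 = 0.0126; summing to 0.1214.
So P(r = 3 | data) = (0.0392) / (0.1214) = 0.3229.

0.323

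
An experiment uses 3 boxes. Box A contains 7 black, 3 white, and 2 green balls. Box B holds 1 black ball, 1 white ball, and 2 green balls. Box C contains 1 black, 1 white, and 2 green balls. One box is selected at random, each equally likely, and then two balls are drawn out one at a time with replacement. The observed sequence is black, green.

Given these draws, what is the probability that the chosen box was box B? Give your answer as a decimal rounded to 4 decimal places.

Under each hypothesis, the probability of the observed sequence is: P(data | box A) = (7/12)(2/12) = 7/72; P(data | box B) = (1/4)(2/4) = 1/8; P(data | box C) = (1/4)(2/4) = 1/8.
Multiplying each by its prior: 1/3 · 7/72 = 7/216, 1/3 · 1/8 = 1/24, 1/3 · 1/8 = 1/24; these sum to 25/216.
By Bayes' rule, P(box B | data) = (1/24) / (25/216) = 9/25.

0.3600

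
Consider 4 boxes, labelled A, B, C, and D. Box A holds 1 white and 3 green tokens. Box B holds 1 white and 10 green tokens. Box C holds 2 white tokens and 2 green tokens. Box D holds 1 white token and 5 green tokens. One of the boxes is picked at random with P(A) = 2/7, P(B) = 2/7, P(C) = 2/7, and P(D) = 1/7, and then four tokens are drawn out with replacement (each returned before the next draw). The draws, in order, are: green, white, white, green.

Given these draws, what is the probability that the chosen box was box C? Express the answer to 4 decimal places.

0.5476

Compute the likelihood of the observed sequence for each case: P(data | box A) = (3/4)(1/4)(1/4)(3/4) = 0.035156; P(data | box B) = (10/11)(1/11)(1/11)(10/11) = 0.0068301; P(data | box C) = (2/4)(2/4)(2/4)(2/4) = 0.0625; P(data | box D) = (5/6)(1/6)(1/6)(5/6) = 0.01929.
Weighting by the prior gives 2/7 · 0.035156 = 0.010045, 2/7 · 0.0068301 = 0.0019515, 2/7 · 0.0625 = 0.017857, 1/7 · 0.01929 = 0.0027557; with total 0.032609.
Therefore the posterior P(box C | data) = (0.017857) / (0.032609) = 0.54761.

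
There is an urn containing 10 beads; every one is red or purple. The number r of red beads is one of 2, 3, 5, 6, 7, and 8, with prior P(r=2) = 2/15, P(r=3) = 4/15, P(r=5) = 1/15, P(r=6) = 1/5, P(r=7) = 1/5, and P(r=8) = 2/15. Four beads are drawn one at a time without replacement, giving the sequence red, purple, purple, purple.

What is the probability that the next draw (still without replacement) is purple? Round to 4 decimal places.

0.6294

The likelihood of the observed sequence under each hypothesis: P(data | r = 2) = (2/10)(8/9)(7/8)(6/7) = 0.13333; P(data | r = 3) = (3/10)(7/9)(6/8)(5/7) = 0.125; P(data | r = 5) = (5/10)(5/9)(4/8)(3/7) = 0.059524; P(data | r = 6) = (6/10)(4/9)(3/8)(2/7) = 0.028571; P(data | r = 7) = (7/10)(3/9)(2/8)(1/7) = 0.0083333; P(data | r = 8) = (8/10)(2/9)(1/8)(0/7) = 0.
Weighting by the prior gives 2/15 · 0.13333 = 0.017778, 4/15 · 0.125 = 0.033333, 1/15 · 0.059524 = 0.0039683, 1/5 · 0.028571 = 0.0057143, 1/5 · 0.0083333 = 0.0016667, 2/15 · 0 = 0; with total 0.06246.
The posterior is then P(r = 2 | data) = 0.28463, P(r = 3 | data) = 0.53367, P(r = 5 | data) = 0.063532, P(r = 6 | data) = 0.091487, P(r = 7 | data) = 0.026684, P(r = 8 | data) = 0.
The predictive probability is P(purple next | data) = (5/6)(0.28463) + (2/3)(0.53367) + (1/3)(0.063532) + (1/6)(0.091487) + (0)(0.026684) = 0.62939.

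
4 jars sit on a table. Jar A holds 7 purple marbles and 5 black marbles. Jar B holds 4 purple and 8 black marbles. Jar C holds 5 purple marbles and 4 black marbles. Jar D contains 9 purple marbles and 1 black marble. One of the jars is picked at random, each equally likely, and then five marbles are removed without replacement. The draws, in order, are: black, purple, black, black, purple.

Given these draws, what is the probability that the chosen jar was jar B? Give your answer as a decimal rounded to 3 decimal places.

Compute the likelihood of the observed sequence for each case: P(data | jar A) = (5/12)(7/11)(4/10)(3/9)(6/8) = 0.026515; P(data | jar B) = (8/12)(4/11)(7/10)(6/9)(3/8) = 0.042424; P(data | jar C) = (4/9)(5/8)(3/7)(2/6)(4/5) = 0.031746; P(data | jar D) = (1/10)(9/9)(0/8) = 0.
Weighting by the prior gives 1/4 · 0.026515 = 0.0066288, 1/4 · 0.042424 = 0.010606, 1/4 · 0.031746 = 0.0079365, 1/4 · 0 = 0; these sum to 0.025171.
By Bayes' rule, P(jar B | data) = (0.010606) / (0.025171) = 0.42135.

0.421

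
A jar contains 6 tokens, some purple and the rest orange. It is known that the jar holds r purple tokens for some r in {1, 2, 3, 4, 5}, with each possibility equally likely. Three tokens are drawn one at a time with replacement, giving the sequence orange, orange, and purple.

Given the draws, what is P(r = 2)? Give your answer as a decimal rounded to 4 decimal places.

Compute the likelihood of the observed sequence for each case: P(data | r = 1) = (5/6)(5/6)(1/6) = 25/216; P(data | r = 2) = (4/6)(4/6)(2/6) = 4/27; P(data | r = 3) = (3/6)(3/6)(3/6) = 1/8; P(data | r = 4) = (2/6)(2/6)(4/6) = 2/27; P(data | r = 5) = (1/6)(1/6)(5/6) = 5/216.
The prior-weighted likelihoods are 1/5 · 25/216 = 5/216, 1/5 · 4/27 = 4/135, 1/5 · 1/8 = 1/40, 1/5 · 2/27 = 2/135, 1/5 · 5/216 = 1/216; these sum to 7/72.
By Bayes' rule, P(r = 2 | data) = (4/135) / (7/72) = 32/105.

0.3048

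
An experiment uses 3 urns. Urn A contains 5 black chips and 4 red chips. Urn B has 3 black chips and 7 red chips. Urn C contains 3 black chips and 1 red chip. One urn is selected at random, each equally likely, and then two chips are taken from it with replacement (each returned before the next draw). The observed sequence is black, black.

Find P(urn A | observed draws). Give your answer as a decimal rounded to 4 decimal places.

Compute the likelihood of the observed sequence for each case: P(data | urn A) = (5/9)(5/9) = 0.30864; P(data | urn B) = (3/10)(3/10) = 0.09; P(data | urn C) = (3/4)(3/4) = 0.5625.
The prior-weighted likelihoods are 1/3 · 0.30864 = 0.10288, 1/3 · 0.09 = 0.03, 1/3 · 0.5625 = 0.1875; these sum to 0.32038.
By Bayes' rule, P(urn A | data) = (0.10288) / (0.32038) = 0.32112.

0.3211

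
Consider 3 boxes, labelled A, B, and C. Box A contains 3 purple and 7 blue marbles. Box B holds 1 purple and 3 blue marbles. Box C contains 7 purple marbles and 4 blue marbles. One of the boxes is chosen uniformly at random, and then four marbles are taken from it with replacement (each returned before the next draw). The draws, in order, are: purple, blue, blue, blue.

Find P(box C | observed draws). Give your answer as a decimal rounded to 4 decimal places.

The likelihood of the observed sequence under each hypothesis: P(data | box A) = (3/10)(7/10)(7/10)(7/10) = 0.1029; P(data | box B) = (1/4)(3/4)(3/4)(3/4) = 0.10547; P(data | box C) = (7/11)(4/11)(4/11)(4/11) = 0.030599.
The prior-weighted likelihoods are 1/3 · 0.1029 = 0.0343, 1/3 · 0.10547 = 0.035156, 1/3 · 0.030599 = 0.0102; with total 0.079656.
Hence P(box C | data) = (0.0102) / (0.079656) = 0.12805.

0.1280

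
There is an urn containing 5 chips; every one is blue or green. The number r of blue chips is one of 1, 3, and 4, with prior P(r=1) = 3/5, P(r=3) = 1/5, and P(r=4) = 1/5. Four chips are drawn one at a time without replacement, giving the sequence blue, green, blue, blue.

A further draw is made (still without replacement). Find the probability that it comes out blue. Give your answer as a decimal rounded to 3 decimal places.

0.667

The likelihood of the observed sequence under each hypothesis: P(data | r = 1) = (1/5)(4/4)(0/3) = 0; P(data | r = 3) = (3/5)(2/4)(2/3)(1/2) = 1/10; P(data | r = 4) = (4/5)(1/4)(3/3)(2/2) = 1/5.
The prior-weighted likelihoods are 3/5 · 0 = 0, 1/5 · 1/10 = 1/50, 1/5 · 1/5 = 1/25; summing to 3/50.
Dividing through by the total gives posterior P(r = 1 | data) = 0, P(r = 3 | data) = 1/3, P(r = 4 | data) = 2/3.
The predictive probability is P(blue next | data) = (0)(1/3) + (1)(2/3) = 2/3.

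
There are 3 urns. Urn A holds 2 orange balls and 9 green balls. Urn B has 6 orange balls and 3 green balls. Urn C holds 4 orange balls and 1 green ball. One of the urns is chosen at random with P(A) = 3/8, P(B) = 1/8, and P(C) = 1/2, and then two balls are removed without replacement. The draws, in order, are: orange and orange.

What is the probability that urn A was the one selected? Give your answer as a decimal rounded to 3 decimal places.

0.019

For each hypothesis, P(data | H) works out to: P(data | urn A) = (2/11)(1/10) = 0.018182; P(data | urn B) = (6/9)(5/8) = 0.41667; P(data | urn C) = (4/5)(3/4) = 0.6.
The prior-weighted likelihoods are 3/8 · 0.018182 = 0.0068182, 1/8 · 0.41667 = 0.052083, 1/2 · 0.6 = 0.3; these sum to 0.3589.
Hence P(urn A | data) = (0.0068182) / (0.3589) = 0.018997.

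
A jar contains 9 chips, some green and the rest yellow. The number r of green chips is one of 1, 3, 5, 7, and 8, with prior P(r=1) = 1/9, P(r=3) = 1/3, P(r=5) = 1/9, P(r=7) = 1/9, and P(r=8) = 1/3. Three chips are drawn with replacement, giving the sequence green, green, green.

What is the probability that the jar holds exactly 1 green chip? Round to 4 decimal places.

0.0005

For each hypothesis, P(data | H) works out to: P(data | r = 1) = (1/9)(1/9)(1/9) = 0.0013717; P(data | r = 3) = (3/9)(3/9)(3/9) = 0.037037; P(data | r = 5) = (5/9)(5/9)(5/9) = 0.17147; P(data | r = 7) = (7/9)(7/9)(7/9) = 0.47051; P(data | r = 8) = (8/9)(8/9)(8/9) = 0.70233.
The prior-weighted likelihoods are 1/9 · 0.0013717 = 0.00015242, 1/3 · 0.037037 = 0.012346, 1/9 · 0.17147 = 0.019052, 1/9 · 0.47051 = 0.052279, 1/3 · 0.70233 = 0.23411; summing to 0.31794.
Therefore the posterior P(r = 1 | data) = (0.00015242) / (0.31794) = 0.00047939.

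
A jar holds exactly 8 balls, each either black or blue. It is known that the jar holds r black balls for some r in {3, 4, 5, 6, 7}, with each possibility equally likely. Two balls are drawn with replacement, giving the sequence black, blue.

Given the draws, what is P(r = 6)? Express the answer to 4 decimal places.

0.1846

For each hypothesis, P(data | H) works out to: P(data | r = 3) = (3/8)(5/8) = 15/64; P(data | r = 4) = (4/8)(4/8) = 1/4; P(data | r = 5) = (5/8)(3/8) = 15/64; P(data | r = 6) = (6/8)(2/8) = 3/16; P(data | r = 7) = (7/8)(1/8) = 7/64.
The prior-weighted likelihoods are 1/5 · 15/64 = 3/64, 1/5 · 1/4 = 1/20, 1/5 · 15/64 = 3/64, 1/5 · 3/16 = 3/80, 1/5 · 7/64 = 7/320; summing to 13/64.
Hence P(r = 6 | data) = (3/80) / (13/64) = 12/65.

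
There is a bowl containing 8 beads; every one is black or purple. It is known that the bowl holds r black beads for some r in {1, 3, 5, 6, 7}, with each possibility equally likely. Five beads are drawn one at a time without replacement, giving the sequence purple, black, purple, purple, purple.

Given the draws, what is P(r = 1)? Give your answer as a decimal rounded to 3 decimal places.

For each hypothesis, P(data | H) works out to: P(data | r = 1) = (7/8)(1/7)(6/6)(5/5)(4/4) = 1/8; P(data | r = 3) = (5/8)(3/7)(4/6)(3/5)(2/4) = 3/56; P(data | r = 5) = (3/8)(5/7)(2/6)(1/5)(0/4) = 0; P(data | r = 6) = (2/8)(6/7)(1/6)(0/5) = 0; P(data | r = 7) = (1/8)(7/7)(0/6) = 0.
Weighting by the prior gives 1/5 · 1/8 = 1/40, 1/5 · 3/56 = 3/280, 1/5 · 0 = 0, 1/5 · 0 = 0, 1/5 · 0 = 0; these sum to 1/28.
By Bayes' rule, P(r = 1 | data) = (1/40) / (1/28) = 7/10.

0.700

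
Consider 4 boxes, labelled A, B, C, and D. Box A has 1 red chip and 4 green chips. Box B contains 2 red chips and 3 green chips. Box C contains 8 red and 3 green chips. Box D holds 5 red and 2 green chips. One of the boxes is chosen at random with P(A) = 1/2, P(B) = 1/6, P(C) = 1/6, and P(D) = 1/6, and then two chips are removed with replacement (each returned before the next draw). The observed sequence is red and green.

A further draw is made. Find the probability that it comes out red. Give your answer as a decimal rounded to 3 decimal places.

0.429

Compute the likelihood of the observed sequence for each case: P(data | box A) = (1/5)(4/5) = 0.16; P(data | box B) = (2/5)(3/5) = 0.24; P(data | box C) = (8/11)(3/11) = 0.19835; P(data | box D) = (5/7)(2/7) = 0.20408.
The prior-weighted likelihoods are 1/2 · 0.16 = 0.08, 1/6 · 0.24 = 0.04, 1/6 · 0.19835 = 0.033058, 1/6 · 0.20408 = 0.034014; with total 0.18707.
Normalising, the posterior is P(box A | data) = 0.42764, P(box B | data) = 0.21382, P(box C | data) = 0.17671, P(box D | data) = 0.18182.
So P(red next | data) = Σ P(red next | H) P(H | data) = (1/5)(0.42764) + (2/5)(0.21382) + (8/11)(0.17671) + (5/7)(0.18182) = 0.42945.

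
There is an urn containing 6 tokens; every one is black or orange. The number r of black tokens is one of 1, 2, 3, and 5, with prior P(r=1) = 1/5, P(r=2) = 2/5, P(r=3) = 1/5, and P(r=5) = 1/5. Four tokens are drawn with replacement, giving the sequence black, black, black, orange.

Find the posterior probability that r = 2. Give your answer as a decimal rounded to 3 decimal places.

0.233

Under each hypothesis, the probability of the observed sequence is: P(data | r = 1) = (1/6)(1/6)(1/6)(5/6) = 0.003858; P(data | r = 2) = (2/6)(2/6)(2/6)(4/6) = 0.024691; P(data | r = 3) = (3/6)(3/6)(3/6)(3/6) = 0.0625; P(data | r = 5) = (5/6)(5/6)(5/6)(1/6) = 0.096451.
Weighting by the prior gives 1/5 · 0.003858 = 0.0007716, 2/5 · 0.024691 = 0.0098765, 1/5 · 0.0625 = 0.0125, 1/5 · 0.096451 = 0.01929; these sum to 0.042438.
Therefore the posterior P(r = 2 | data) = (0.0098765) / (0.042438) = 0.23273.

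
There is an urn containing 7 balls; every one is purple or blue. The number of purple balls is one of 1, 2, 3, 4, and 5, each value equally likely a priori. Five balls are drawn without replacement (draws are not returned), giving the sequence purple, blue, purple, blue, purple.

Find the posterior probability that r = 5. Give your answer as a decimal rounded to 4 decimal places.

Compute the likelihood of the observed sequence for each case: P(data | r = 1) = (1/7)(6/6)(0/5) = 0; P(data | r = 2) = (2/7)(5/6)(1/5)(4/4)(0/3) = 0; P(data | r = 3) = (3/7)(4/6)(2/5)(3/4)(1/3) = 1/35; P(data | r = 4) = (4/7)(3/6)(3/5)(2/4)(2/3) = 2/35; P(data | r = 5) = (5/7)(2/6)(4/5)(1/4)(3/3) = 1/21.
Weighting by the prior gives 1/5 · 0 = 0, 1/5 · 0 = 0, 1/5 · 1/35 = 1/175, 1/5 · 2/35 = 2/175, 1/5 · 1/21 = 1/105; summing to 2/75.
Therefore the posterior P(r = 5 | data) = (1/105) / (2/75) = 5/14.

0.3571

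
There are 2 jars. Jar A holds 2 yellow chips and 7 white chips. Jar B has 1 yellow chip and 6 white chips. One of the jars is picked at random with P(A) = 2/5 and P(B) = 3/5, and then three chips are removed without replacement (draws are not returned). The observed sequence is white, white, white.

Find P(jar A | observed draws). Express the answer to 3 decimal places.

Compute the likelihood of the observed sequence for each case: P(data | jar A) = (7/9)(6/8)(5/7) = 5/12; P(data | jar B) = (6/7)(5/6)(4/5) = 4/7.
Multiplying each by its prior: 2/5 · 5/12 = 1/6, 3/5 · 4/7 = 12/35; these sum to 107/210.
Therefore the posterior P(jar A | data) = (1/6) / (107/210) = 35/107.

0.327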